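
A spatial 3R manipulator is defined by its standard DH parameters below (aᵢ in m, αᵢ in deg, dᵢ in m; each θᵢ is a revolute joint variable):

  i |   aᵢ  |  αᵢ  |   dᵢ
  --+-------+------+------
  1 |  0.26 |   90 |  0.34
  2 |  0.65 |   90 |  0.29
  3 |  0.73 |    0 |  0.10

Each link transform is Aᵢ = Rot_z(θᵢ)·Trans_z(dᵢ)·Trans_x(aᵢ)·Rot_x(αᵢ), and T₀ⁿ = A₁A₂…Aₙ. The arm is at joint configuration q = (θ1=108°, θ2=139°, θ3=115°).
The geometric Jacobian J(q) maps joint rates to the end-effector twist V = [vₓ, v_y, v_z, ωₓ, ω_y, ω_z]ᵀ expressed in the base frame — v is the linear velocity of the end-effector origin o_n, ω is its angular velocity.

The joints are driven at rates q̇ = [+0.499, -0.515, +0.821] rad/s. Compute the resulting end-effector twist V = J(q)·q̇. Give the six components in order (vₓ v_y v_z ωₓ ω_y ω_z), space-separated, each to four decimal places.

-0.5942 0.8994 -0.2574 -0.6562 0.3531 1.1186

o_n = [0.8841, 0.3586, 0.6395]
J₁: ẑ×o_n = [-0.3586, 0.8841, 0.0000], ω = ẑ
J2: z=[0.9511, 0.3090, 0.0000] o=[-0.0803, 0.2473, 0.3400] → [0.0926, -0.2848, -0.1921, 0.9511, 0.3090, 0.0000]
J3: z=[-0.2027, 0.6239, 0.7547] o=[0.3471, -0.1297, 0.7664] → [-0.4477, 0.3795, -0.4341, -0.2027, 0.6239, 0.7547]
V = J·q̇ = [-0.5942, 0.8994, -0.2574, -0.6562, 0.3531, 1.1186]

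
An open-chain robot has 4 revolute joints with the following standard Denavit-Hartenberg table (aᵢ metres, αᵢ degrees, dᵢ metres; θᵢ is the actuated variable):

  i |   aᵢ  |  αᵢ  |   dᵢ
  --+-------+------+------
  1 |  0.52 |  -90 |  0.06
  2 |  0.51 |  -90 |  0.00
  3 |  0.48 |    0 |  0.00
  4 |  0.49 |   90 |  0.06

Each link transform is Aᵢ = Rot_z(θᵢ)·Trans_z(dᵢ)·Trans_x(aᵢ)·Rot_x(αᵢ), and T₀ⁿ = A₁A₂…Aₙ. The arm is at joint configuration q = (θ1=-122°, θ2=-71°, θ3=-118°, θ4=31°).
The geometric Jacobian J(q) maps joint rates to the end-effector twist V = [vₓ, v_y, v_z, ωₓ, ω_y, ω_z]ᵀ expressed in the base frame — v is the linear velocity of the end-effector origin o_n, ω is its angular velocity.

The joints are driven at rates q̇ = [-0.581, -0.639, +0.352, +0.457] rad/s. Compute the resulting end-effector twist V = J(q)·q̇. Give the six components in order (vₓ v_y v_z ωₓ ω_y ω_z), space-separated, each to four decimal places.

o_n = [0.4152, -1.0587, 0.3339]
J₁: ẑ×o_n = [1.0587, 0.4152, -0.0000], ω = ẑ
J2: z=[0.8480, -0.5299, 0.0000] o=[-0.2756, -0.4410, 0.0600] → [-0.1451, -0.2322, -0.1578, 0.8480, -0.5299, 0.0000]
J3: z=[-0.5010, -0.8018, -0.3256] o=[-0.3635, -0.5818, 0.5422] → [0.0118, -0.3579, 0.8634, -0.5010, -0.8018, -0.3256]
J4: z=[-0.5010, -0.8018, -0.3256] o=[0.0347, -0.7442, 0.3291] → [-0.1062, -0.1215, 0.4627, -0.5010, -0.8018, -0.3256]
V = J·q̇ = [-0.5667, -0.2744, 0.6162, -0.9473, -0.3101, -0.8444]

-0.5667 -0.2744 0.6162 -0.9473 -0.3101 -0.8444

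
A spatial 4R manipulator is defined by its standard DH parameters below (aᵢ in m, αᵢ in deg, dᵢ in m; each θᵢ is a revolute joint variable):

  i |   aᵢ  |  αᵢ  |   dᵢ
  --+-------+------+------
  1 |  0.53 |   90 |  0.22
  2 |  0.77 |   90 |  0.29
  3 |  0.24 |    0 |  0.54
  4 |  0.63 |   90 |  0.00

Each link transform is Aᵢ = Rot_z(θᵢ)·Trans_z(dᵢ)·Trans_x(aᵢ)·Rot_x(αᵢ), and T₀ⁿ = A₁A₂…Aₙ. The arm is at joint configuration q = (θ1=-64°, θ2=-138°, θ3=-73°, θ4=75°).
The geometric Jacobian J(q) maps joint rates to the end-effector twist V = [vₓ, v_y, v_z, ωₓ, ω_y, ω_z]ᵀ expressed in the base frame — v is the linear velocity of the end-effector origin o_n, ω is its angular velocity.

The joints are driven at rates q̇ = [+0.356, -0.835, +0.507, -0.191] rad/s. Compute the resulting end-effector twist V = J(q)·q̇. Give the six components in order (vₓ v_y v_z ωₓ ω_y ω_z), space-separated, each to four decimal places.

-0.7422 0.2367 1.1405 0.6578 0.5561 0.5908

o_n = [-0.4790, 0.7940, -0.3622]
J₁: ẑ×o_n = [-0.7940, -0.4790, 0.0000], ω = ẑ
J2: z=[-0.8988, -0.4384, 0.0000] o=[0.2323, -0.4764, 0.2200] → [0.2552, -0.5233, -1.4536, -0.8988, -0.4384, 0.0000]
J3: z=[-0.2933, 0.6014, 0.7431] o=[-0.2792, -0.0892, -0.2952] → [-0.6966, -0.1682, -0.1389, -0.2933, 0.6014, 0.7431]
J4: z=[-0.2933, 0.6014, 0.7431] o=[-0.2541, 0.3831, 0.0591] → [-0.5587, -0.2907, 0.0147, -0.2933, 0.6014, 0.7431]
V = J·q̇ = [-0.7422, 0.2367, 1.1405, 0.6578, 0.5561, 0.5908]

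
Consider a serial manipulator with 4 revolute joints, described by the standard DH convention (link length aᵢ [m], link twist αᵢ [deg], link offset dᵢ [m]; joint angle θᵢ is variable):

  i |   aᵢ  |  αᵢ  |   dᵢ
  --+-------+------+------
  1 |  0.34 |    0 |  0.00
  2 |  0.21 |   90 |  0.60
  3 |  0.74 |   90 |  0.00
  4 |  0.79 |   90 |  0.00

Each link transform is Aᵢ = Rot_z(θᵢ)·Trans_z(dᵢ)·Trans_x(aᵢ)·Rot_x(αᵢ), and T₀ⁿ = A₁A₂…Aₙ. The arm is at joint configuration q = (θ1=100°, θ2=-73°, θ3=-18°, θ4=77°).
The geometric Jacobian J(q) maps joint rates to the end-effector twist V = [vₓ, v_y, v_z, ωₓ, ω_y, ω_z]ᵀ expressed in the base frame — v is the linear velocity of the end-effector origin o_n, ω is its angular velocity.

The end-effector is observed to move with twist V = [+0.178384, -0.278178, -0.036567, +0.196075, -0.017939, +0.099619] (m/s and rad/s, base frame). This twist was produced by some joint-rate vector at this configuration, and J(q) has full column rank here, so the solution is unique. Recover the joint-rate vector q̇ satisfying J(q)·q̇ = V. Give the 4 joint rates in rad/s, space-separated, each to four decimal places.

0.2270 -0.6400 0.1050 -0.5390

o_n = [1.2552, 0.1406, 0.3164]
J₁: ẑ×o_n = [-0.1406, 1.2552, 0.0000], ω = ẑ
J2: z=[0.0000, 0.0000, 1.0000] o=[-0.0590, 0.3348, 0.0000] → [0.1943, 1.3142, -0.0000, 0.0000, 0.0000, 1.0000]
J3: z=[0.4540, -0.8910, 0.0000] o=[0.1281, 0.4302, 0.6000] → [0.2527, 0.1287, 0.8728, 0.4540, -0.8910, 0.0000]
J4: z=[-0.2753, -0.1403, -0.9511] o=[0.7551, 0.7497, 0.3713] → [-0.5716, -0.4907, 0.2379, -0.2753, -0.1403, -0.9511]
q̇ = J⁺·V = [0.2270, -0.6400, 0.1050, -0.5390]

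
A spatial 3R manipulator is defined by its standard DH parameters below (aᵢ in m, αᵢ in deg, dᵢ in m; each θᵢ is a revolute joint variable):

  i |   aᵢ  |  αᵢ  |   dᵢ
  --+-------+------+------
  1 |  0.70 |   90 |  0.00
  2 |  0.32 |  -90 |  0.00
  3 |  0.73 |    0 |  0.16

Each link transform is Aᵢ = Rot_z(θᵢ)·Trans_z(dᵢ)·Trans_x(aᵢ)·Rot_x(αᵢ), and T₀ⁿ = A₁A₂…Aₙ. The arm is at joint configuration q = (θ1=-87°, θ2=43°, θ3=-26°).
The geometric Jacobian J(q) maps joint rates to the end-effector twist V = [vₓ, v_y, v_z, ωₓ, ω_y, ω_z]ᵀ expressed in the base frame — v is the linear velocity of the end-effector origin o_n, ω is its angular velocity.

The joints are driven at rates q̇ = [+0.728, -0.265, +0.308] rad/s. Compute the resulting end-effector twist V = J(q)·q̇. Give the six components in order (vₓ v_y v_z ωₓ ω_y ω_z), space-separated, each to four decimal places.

1.1772 -0.4515 -0.0930 0.2536 0.2236 0.9533

o_n = [-0.2513, -1.3197, 0.7827]
J₁: ẑ×o_n = [1.3197, -0.2513, 0.0000], ω = ẑ
J2: z=[-0.9986, -0.0523, 0.0000] o=[0.0366, -0.6990, 0.0000] → [-0.0410, 0.7817, 0.6048, -0.9986, -0.0523, 0.0000]
J3: z=[-0.0357, 0.6811, 0.7314] o=[0.0489, -0.9328, 0.2182] → [0.6675, -0.1994, 0.2182, -0.0357, 0.6811, 0.7314]
V = J·q̇ = [1.1772, -0.4515, -0.0930, 0.2536, 0.2236, 0.9533]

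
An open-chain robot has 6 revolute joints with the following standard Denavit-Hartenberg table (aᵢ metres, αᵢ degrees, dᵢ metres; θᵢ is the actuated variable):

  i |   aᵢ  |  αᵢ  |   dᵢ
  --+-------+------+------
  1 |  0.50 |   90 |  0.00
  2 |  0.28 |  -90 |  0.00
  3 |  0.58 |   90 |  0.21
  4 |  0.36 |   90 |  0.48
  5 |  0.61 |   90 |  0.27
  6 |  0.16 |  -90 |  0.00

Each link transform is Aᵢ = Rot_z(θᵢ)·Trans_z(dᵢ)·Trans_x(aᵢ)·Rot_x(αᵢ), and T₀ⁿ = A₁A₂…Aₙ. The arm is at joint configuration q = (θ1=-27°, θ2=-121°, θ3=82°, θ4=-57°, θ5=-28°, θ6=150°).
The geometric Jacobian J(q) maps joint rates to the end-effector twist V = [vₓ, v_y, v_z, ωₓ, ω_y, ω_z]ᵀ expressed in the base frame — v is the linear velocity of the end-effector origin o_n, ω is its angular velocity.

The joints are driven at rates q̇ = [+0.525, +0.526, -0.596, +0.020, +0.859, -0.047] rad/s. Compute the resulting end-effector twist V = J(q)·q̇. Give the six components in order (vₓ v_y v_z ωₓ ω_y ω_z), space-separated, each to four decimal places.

-0.8390 0.0472 -1.0291 -1.3705 -0.6890 1.1148

o_n = [-0.0257, 0.7610, -0.2189]
J₁: ẑ×o_n = [-0.7610, -0.0257, 0.0000], ω = ẑ
J2: z=[-0.4540, -0.8910, 0.0000] o=[0.4455, -0.2270, 0.0000] → [0.1950, -0.0994, -0.8684, -0.4540, -0.8910, 0.0000]
J3: z=[0.7637, -0.3891, -0.5150] o=[0.3170, -0.1615, -0.2400] → [0.4669, 0.1604, 0.5712, 0.7637, -0.3891, -0.5150]
J4: z=[-0.5176, 0.1075, -0.8488] o=[0.7011, 0.2874, -0.4174] → [0.4233, 0.7197, -0.1670, -0.5176, 0.1075, -0.8488]
J5: z=[-0.7394, -0.5553, 0.3806] o=[0.2977, 0.6359, -0.6927] → [-0.3107, 0.2273, -0.2721, -0.7394, -0.5553, 0.3806]
J6: z=[0.6591, -0.4821, 0.5772] o=[0.0144, 0.8993, -0.1492] → [0.1134, 0.0227, -0.1105, 0.6591, -0.4821, 0.5772]
V = J·q̇ = [-0.8390, 0.0472, -1.0291, -1.3705, -0.6890, 1.1148]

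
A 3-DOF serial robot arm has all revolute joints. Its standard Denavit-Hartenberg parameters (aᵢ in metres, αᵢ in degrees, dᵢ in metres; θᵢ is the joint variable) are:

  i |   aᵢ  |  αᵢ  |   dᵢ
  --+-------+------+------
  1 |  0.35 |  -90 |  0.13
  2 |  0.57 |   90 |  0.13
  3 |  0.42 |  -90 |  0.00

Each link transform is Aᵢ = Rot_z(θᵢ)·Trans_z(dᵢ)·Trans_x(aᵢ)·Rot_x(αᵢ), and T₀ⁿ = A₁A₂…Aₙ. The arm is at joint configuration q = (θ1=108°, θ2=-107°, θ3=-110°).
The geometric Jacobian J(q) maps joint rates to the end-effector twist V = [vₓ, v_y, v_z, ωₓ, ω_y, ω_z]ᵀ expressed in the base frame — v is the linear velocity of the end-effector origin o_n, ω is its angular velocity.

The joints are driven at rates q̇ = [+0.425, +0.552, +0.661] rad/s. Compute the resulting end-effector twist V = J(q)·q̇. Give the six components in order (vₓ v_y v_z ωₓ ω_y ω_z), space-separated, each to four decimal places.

-0.0815 0.2482 0.3183 -0.3296 -0.7718 0.2317

o_n = [0.1821, 0.2961, 0.5377]
J₁: ẑ×o_n = [-0.2961, 0.1821, 0.0000], ω = ẑ
J2: z=[-0.9511, -0.3090, 0.0000] o=[-0.1082, 0.3329, 0.1300] → [-0.1260, 0.3878, 0.1247, -0.9511, -0.3090, 0.0000]
J3: z=[0.2955, -0.9095, -0.2924] o=[-0.1803, 0.1342, 0.6751] → [0.1723, -0.0654, 0.3774, 0.2955, -0.9095, -0.2924]
V = J·q̇ = [-0.0815, 0.2482, 0.3183, -0.3296, -0.7718, 0.2317]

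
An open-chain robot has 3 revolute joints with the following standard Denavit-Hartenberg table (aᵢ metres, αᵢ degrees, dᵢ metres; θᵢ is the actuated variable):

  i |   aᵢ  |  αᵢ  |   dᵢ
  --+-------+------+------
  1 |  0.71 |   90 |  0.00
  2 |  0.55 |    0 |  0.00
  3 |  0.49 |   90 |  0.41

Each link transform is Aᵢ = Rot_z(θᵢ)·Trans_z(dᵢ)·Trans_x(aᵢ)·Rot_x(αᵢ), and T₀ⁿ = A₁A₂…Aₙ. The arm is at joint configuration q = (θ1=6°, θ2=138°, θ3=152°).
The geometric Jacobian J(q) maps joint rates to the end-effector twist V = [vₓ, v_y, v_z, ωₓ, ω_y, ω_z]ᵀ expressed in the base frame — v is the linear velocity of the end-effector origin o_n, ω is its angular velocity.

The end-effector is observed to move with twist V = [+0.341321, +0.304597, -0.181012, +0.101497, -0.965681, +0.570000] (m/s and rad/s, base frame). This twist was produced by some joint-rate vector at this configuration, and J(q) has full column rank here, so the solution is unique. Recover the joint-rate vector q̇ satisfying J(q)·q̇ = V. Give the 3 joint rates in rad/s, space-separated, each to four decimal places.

o_n = [0.5091, -0.3587, -0.0924]
J₁: ẑ×o_n = [0.3587, 0.5091, -0.0000], ω = ẑ
J2: z=[0.1045, -0.9945, 0.0000] o=[0.7061, 0.0742, 0.0000] → [0.0919, 0.0097, -0.2411, 0.1045, -0.9945, 0.0000]
J3: z=[0.1045, -0.9945, 0.0000] o=[0.2996, 0.0315, 0.3680] → [0.4579, 0.0481, 0.1676, 0.1045, -0.9945, 0.0000]
q̇ = J⁺·V = [0.5700, 0.8410, 0.1300]

0.5700 0.8410 0.1300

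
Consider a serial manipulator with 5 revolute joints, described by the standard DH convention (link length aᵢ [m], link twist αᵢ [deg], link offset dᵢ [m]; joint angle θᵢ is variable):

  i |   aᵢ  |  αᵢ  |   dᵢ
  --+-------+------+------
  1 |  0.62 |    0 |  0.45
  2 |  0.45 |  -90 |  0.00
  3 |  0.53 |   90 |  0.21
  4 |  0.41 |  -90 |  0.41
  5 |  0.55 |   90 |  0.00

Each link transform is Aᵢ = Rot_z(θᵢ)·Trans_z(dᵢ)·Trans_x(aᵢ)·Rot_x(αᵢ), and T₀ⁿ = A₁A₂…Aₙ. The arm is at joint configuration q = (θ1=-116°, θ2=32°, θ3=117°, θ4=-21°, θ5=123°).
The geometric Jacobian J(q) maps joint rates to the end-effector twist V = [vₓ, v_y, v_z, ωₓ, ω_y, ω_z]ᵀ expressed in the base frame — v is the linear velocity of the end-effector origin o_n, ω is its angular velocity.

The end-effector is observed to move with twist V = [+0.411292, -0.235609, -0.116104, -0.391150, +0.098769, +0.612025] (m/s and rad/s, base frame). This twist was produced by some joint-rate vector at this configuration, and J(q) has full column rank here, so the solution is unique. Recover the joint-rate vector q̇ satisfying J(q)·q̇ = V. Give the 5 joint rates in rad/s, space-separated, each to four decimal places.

0.6700 -0.1550 -0.3180 -0.1680 -0.0650

o_n = [-0.0901, -0.6557, -0.0908]
J₁: ẑ×o_n = [0.6557, -0.0901, 0.0000], ω = ẑ
J2: z=[0.0000, 0.0000, 1.0000] o=[-0.2718, -0.5573, 0.4500] → [0.0984, 0.1817, -0.0000, 0.0000, 0.0000, 1.0000]
J3: z=[0.9945, 0.1045, 0.0000] o=[-0.2248, -1.0048, 0.4500] → [-0.0565, 0.5379, 0.3331, 0.9945, 0.1045, 0.0000]
J4: z=[0.0931, -0.8861, -0.4540] o=[-0.0411, -0.7435, -0.0222] → [0.1007, 0.0286, -0.0353, 0.0931, -0.8861, -0.4540]
J5: z=[0.9115, 0.2594, -0.3193] o=[-0.1672, -0.9494, -0.5494] → [0.2127, -0.4426, 0.2477, 0.9115, 0.2594, -0.3193]
q̇ = J⁺·V = [0.6700, -0.1550, -0.3180, -0.1680, -0.0650]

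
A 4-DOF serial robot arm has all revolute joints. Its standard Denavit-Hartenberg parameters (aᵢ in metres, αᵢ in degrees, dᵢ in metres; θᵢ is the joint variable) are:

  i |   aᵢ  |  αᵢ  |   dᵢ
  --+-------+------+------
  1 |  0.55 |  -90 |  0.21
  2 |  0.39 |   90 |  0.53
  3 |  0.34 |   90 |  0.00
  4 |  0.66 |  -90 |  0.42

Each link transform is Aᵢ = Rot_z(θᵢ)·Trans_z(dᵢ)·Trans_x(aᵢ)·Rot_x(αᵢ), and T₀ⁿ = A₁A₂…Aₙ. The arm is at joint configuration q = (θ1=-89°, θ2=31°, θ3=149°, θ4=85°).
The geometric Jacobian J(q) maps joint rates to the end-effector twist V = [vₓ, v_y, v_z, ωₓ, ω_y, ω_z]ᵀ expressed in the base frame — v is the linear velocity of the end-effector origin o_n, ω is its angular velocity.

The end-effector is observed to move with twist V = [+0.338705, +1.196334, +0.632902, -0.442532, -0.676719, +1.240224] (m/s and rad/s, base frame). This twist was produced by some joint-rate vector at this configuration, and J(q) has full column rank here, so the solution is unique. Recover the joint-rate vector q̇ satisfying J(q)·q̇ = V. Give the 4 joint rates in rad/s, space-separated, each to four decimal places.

0.5560 -0.8220 0.9310 0.4290

o_n = [1.1141, -1.0970, 0.6368]
J₁: ẑ×o_n = [1.0970, 1.1141, -0.0000], ω = ẑ
J2: z=[0.9998, 0.0175, 0.0000] o=[0.0096, -0.5499, 0.2100] → [0.0074, -0.4267, -0.5663, 0.9998, 0.0175, 0.0000]
J3: z=[0.0090, -0.5150, 0.8572] o=[0.5454, -0.8749, 0.0091] → [-0.1329, 0.4818, 0.2909, 0.0090, -0.5150, 0.8572]
J4: z=[0.8647, -0.4264, -0.2653] o=[0.7161, -0.6221, 0.1592] → [-0.3296, -0.5185, -0.2410, 0.8647, -0.4264, -0.2653]
q̇ = J⁺·V = [0.5560, -0.8220, 0.9310, 0.4290]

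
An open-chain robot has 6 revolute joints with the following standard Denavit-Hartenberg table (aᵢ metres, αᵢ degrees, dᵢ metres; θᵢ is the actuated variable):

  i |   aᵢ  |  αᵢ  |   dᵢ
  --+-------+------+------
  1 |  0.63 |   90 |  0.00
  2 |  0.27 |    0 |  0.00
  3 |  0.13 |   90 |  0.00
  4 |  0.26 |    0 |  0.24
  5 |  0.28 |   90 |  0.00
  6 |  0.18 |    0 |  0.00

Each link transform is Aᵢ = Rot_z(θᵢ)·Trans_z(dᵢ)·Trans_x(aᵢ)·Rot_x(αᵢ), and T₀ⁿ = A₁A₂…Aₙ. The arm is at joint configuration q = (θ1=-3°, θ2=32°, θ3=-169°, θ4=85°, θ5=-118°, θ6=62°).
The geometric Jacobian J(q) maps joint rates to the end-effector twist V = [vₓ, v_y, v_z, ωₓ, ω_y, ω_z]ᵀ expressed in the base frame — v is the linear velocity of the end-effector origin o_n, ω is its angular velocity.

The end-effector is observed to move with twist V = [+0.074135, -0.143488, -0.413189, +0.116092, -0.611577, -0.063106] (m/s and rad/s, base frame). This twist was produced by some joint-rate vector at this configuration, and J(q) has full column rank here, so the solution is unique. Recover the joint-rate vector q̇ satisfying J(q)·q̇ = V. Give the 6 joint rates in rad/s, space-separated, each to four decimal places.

-0.2790 0.1830 0.8150 0.4930 -0.4360 0.4690

o_n = [0.2482, -0.0736, 0.1222]
J₁: ẑ×o_n = [0.0736, 0.2482, -0.0000], ω = ẑ
J2: z=[-0.0523, -0.9986, 0.0000] o=[0.6291, -0.0330, 0.0000] → [-0.1221, 0.0064, -0.3783, -0.0523, -0.9986, 0.0000]
J3: z=[-0.0523, -0.9986, 0.0000] o=[0.8578, -0.0450, 0.1431] → [0.0208, -0.0011, -0.6073, -0.0523, -0.9986, 0.0000]
J4: z=[-0.6811, 0.0357, 0.7314] o=[0.7629, -0.0400, 0.0544] → [0.0270, -0.3302, 0.0413, -0.6811, 0.0357, 0.7314]
J5: z=[-0.6811, 0.0357, 0.7314] o=[0.5693, -0.2892, 0.2145] → [-0.1610, -0.2977, -0.1354, -0.6811, 0.0357, 0.7314]
J6: z=[0.4417, 0.8167, 0.3714] o=[0.4058, -0.1279, 0.0543] → [0.0353, -0.0885, 0.1527, 0.4417, 0.8167, 0.3714]
q̇ = J⁺·V = [-0.2790, 0.1830, 0.8150, 0.4930, -0.4360, 0.4690]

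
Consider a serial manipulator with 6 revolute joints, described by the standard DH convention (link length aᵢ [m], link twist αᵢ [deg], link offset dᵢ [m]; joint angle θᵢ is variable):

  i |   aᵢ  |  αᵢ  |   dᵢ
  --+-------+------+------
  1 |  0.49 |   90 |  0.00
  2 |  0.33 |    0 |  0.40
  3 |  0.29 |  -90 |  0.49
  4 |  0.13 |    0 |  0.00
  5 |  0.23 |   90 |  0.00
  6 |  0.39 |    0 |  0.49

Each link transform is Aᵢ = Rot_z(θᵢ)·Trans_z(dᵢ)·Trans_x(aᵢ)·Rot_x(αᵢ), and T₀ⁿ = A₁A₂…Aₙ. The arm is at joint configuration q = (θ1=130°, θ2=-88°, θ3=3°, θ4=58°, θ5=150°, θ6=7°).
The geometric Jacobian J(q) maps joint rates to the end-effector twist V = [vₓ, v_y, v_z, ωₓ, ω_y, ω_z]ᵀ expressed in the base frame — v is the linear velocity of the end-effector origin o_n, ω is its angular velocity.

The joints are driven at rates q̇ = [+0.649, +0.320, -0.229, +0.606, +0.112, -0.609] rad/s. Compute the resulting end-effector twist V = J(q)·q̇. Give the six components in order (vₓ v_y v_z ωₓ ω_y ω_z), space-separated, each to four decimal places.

0.0027 0.3010 0.1784 0.0058 0.9711 0.4268

o_n = [0.1583, 0.8020, 0.0888]
J₁: ẑ×o_n = [-0.8020, 0.1583, 0.0000], ω = ẑ
J2: z=[0.7660, 0.6428, 0.0000] o=[-0.3150, 0.3754, 0.0000] → [0.0571, -0.0680, 0.0226, 0.7660, 0.6428, 0.0000]
J3: z=[0.7660, 0.6428, 0.0000] o=[-0.0160, 0.6413, -0.3298] → [0.2691, -0.3206, 0.0111, 0.7660, 0.6428, 0.0000]
J4: z=[-0.6403, 0.7631, 0.0872] o=[0.3432, 0.9756, -0.6187] → [0.5550, 0.4369, 0.2522, -0.6403, 0.7631, 0.0872]
J5: z=[-0.6403, 0.7631, 0.0872] o=[0.2549, 0.9094, -0.6873] → [0.6016, 0.4886, 0.1424, -0.6403, 0.7631, 0.0872]
J6: z=[-0.6501, -0.5989, 0.4677] o=[0.3489, 0.9652, -0.4850] → [-0.2673, 0.2839, -0.0081, -0.6501, -0.5989, 0.4677]
V = J·q̇ = [0.0027, 0.3010, 0.1784, 0.0058, 0.9711, 0.4268]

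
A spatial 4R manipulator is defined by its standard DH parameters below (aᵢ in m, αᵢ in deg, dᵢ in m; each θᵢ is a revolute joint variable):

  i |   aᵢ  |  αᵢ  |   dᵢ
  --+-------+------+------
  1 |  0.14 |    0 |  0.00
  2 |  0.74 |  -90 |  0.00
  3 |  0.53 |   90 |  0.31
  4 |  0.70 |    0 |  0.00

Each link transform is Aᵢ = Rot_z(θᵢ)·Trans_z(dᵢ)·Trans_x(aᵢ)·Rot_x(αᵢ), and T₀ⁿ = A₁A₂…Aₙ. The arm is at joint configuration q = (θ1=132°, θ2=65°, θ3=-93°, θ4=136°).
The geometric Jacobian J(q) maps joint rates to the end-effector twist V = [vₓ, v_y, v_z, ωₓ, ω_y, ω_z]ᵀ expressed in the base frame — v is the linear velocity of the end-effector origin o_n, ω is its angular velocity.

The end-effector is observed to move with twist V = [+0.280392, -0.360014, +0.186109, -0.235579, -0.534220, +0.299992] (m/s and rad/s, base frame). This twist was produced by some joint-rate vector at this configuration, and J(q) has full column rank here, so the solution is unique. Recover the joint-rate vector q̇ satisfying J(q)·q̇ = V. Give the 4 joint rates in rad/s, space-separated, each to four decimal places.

o_n = [-0.5672, -0.8734, 0.0264]
J₁: ẑ×o_n = [0.8734, -0.5672, 0.0000], ω = ẑ
J2: z=[0.0000, 0.0000, 1.0000] o=[-0.0937, 0.1040, 0.0000] → [0.9774, -0.4735, 0.0000, 0.0000, 0.0000, 1.0000]
J3: z=[0.2924, -0.9563, 0.0000] o=[-0.8013, -0.1123, 0.0000] → [-0.0253, -0.0077, 0.0014, 0.2924, -0.9563, 0.0000]
J4: z=[0.9550, 0.2920, -0.0523] o=[-0.6842, -0.4007, 0.5293] → [-0.1716, 0.4741, -0.4856, 0.9550, 0.2920, -0.0523]
q̇ = J⁺·V = [0.4580, -0.1780, 0.4420, -0.3820]

0.4580 -0.1780 0.4420 -0.3820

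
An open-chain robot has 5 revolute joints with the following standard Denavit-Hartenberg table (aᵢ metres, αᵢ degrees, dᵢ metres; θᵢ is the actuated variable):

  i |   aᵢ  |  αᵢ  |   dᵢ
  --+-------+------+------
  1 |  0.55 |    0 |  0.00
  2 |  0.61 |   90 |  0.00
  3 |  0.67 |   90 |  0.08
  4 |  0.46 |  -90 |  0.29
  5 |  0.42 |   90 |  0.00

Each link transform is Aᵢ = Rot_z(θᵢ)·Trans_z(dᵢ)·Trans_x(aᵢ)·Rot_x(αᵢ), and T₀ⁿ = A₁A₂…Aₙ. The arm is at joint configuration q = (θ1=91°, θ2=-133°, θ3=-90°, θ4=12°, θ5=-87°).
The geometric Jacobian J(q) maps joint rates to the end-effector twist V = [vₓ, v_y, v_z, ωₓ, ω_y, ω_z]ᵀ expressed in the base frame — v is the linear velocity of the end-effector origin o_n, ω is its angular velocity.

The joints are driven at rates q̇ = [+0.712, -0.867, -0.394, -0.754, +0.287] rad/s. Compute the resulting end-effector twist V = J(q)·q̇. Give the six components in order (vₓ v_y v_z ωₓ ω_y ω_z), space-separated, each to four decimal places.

o_n = [-0.2041, 0.4825, -1.1414]
J₁: ẑ×o_n = [-0.4825, -0.2041, 0.0000], ω = ẑ
J2: z=[0.0000, 0.0000, 1.0000] o=[-0.0096, 0.5499, 0.0000] → [0.0674, -0.1945, 0.0000, 0.0000, 0.0000, 1.0000]
J3: z=[-0.6691, -0.7431, 0.0000] o=[0.4437, 0.1417, 0.0000] → [0.8483, -0.7638, -0.7094, -0.6691, -0.7431, 0.0000]
J4: z=[-0.7431, 0.6691, -0.0000] o=[0.3902, 0.0823, -0.6700] → [-0.3155, -0.3504, 0.1002, -0.7431, 0.6691, -0.0000]
J5: z=[-0.6545, -0.7269, 0.2079] o=[0.1107, 0.2053, -1.1199] → [-0.0420, -0.0795, -0.4103, -0.6545, -0.7269, 0.2079]
V = J·q̇ = [-0.5104, 0.5656, 0.0862, 0.6361, -0.4203, -0.0953]

-0.5104 0.5656 0.0862 0.6361 -0.4203 -0.0953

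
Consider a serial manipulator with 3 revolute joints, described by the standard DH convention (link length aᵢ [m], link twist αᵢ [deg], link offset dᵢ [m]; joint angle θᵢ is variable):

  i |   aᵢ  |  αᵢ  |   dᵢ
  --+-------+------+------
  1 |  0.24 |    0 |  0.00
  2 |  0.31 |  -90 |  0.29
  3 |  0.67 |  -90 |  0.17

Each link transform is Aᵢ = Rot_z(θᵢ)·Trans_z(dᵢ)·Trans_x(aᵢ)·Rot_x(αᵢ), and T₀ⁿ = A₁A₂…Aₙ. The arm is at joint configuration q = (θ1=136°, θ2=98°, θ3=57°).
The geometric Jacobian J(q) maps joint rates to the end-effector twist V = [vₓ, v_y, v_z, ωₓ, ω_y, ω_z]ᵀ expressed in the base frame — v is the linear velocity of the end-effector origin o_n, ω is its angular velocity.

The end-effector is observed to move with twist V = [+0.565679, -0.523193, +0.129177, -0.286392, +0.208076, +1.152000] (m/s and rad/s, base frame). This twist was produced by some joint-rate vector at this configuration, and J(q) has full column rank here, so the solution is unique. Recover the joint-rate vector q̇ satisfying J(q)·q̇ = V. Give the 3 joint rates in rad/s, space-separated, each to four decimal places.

0.3690 0.7830 -0.3540

o_n = [-0.4318, -0.4792, -0.2719]
J₁: ẑ×o_n = [0.4792, -0.4318, 0.0000], ω = ẑ
J2: z=[0.0000, 0.0000, 1.0000] o=[-0.1726, 0.1667, 0.0000] → [0.6459, -0.2592, 0.0000, 0.0000, 0.0000, 1.0000]
J3: z=[0.8090, -0.5878, 0.0000] o=[-0.3549, -0.0841, 0.2900] → [0.3303, 0.4546, -0.3649, 0.8090, -0.5878, 0.0000]
q̇ = J⁺·V = [0.3690, 0.7830, -0.3540]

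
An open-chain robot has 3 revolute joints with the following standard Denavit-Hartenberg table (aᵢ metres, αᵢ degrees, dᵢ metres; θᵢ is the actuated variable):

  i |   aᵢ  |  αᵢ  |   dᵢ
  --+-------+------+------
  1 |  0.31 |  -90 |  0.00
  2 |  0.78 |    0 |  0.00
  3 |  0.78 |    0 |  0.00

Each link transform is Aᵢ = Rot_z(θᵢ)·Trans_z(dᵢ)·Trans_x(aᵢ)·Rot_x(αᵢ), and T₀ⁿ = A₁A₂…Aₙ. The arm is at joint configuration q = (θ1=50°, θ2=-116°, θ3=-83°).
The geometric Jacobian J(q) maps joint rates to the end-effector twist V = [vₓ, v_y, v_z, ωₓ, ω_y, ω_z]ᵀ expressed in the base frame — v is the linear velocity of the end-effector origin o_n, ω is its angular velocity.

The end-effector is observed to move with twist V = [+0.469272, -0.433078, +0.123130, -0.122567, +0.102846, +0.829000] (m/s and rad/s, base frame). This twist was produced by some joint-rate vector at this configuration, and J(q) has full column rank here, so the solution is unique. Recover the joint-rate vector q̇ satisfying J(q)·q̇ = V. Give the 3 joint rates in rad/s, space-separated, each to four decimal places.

0.8290 0.0150 0.1450

o_n = [-0.4946, -0.5894, 0.4471]
J₁: ẑ×o_n = [0.5894, -0.4946, 0.0000], ω = ẑ
J2: z=[-0.7660, 0.6428, 0.0000] o=[0.1993, 0.2375, 0.0000] → [0.2874, 0.3425, 1.0794, -0.7660, 0.6428, 0.0000]
J3: z=[-0.7660, 0.6428, 0.0000] o=[-0.0205, -0.0245, 0.7011] → [-0.1632, -0.1945, 0.7375, -0.7660, 0.6428, 0.0000]
q̇ = J⁺·V = [0.8290, 0.0150, 0.1450]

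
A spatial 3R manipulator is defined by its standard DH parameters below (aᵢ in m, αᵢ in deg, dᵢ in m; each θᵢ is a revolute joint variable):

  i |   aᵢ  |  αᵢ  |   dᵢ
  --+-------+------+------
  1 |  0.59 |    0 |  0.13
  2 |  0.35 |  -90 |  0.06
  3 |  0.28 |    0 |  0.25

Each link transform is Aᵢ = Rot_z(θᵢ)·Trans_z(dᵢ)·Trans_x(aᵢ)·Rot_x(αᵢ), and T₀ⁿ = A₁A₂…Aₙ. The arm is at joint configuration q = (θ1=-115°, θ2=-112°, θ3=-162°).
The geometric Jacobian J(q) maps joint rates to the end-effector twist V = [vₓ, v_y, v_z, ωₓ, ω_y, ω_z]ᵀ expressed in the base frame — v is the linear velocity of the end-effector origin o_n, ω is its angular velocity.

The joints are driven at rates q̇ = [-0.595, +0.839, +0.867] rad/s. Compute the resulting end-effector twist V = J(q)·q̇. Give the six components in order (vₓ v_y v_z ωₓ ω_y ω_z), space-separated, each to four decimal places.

o_n = [-0.4893, -0.6440, 0.2765]
J₁: ẑ×o_n = [0.6440, -0.4893, 0.0000], ω = ẑ
J2: z=[0.0000, 0.0000, 1.0000] o=[-0.2493, -0.5347, 0.1300] → [0.1093, -0.2399, 0.0000, 0.0000, 0.0000, 1.0000]
J3: z=[-0.7314, -0.6820, 0.0000] o=[-0.4880, -0.2787, 0.1900] → [-0.0590, 0.0633, 0.2663, -0.7314, -0.6820, 0.0000]
V = J·q̇ = [-0.3427, 0.1447, 0.2309, -0.6341, -0.5913, 0.2440]

-0.3427 0.1447 0.2309 -0.6341 -0.5913 0.2440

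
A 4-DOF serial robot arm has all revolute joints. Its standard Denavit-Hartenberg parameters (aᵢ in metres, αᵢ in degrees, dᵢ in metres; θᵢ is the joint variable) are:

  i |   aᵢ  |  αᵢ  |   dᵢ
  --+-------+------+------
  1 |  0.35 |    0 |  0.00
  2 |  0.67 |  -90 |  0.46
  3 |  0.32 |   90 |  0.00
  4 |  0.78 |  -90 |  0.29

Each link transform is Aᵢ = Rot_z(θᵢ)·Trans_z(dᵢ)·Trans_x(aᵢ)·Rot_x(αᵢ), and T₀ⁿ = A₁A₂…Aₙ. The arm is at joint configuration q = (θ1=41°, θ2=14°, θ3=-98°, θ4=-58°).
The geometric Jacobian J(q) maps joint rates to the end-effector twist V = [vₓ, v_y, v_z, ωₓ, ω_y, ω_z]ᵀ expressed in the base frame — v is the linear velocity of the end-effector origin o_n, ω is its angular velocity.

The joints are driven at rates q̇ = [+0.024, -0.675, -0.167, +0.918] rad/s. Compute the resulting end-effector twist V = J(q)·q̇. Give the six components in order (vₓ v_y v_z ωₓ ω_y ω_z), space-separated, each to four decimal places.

-0.5278 -0.3967 0.5363 -0.3846 -0.8405 -0.7788

o_n = [0.9670, 0.0802, 1.1458]
J₁: ẑ×o_n = [-0.0802, 0.9670, 0.0000], ω = ẑ
J2: z=[0.0000, 0.0000, 1.0000] o=[0.2641, 0.2296, 0.0000] → [0.1494, 0.7029, -0.0000, 0.0000, 0.0000, 1.0000]
J3: z=[-0.8192, 0.5736, 0.0000] o=[0.6484, 0.7785, 0.4600] → [0.3934, 0.5618, 0.3892, -0.8192, 0.5736, 0.0000]
J4: z=[-0.5680, -0.8112, -0.1392] o=[0.6229, 0.7420, 0.7769] → [-0.3914, 0.1617, 0.6550, -0.5680, -0.8112, -0.1392]
V = J·q̇ = [-0.5278, -0.3967, 0.5363, -0.3846, -0.8405, -0.7788]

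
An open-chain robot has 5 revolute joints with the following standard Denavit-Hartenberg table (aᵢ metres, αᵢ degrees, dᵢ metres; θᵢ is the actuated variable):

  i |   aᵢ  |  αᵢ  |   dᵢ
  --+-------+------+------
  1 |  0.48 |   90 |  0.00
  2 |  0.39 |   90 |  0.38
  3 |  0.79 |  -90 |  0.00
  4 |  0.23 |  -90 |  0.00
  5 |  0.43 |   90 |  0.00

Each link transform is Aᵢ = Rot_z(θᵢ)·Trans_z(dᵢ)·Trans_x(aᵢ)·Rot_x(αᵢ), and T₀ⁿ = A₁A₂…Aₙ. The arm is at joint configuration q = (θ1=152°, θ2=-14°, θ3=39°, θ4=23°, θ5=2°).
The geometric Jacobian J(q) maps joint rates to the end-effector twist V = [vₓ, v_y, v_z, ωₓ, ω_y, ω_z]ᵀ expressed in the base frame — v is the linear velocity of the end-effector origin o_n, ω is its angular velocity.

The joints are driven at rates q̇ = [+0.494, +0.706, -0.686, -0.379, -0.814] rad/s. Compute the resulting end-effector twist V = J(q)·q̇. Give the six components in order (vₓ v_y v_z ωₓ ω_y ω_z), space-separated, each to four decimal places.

-1.6110 -0.7187 0.7316 -0.1154 0.7541 0.3151

o_n = [-1.1657, 2.0329, -0.1092]
J₁: ẑ×o_n = [-2.0329, -1.1657, 0.0000], ω = ẑ
J2: z=[0.4695, 0.8829, 0.0000] o=[-0.4238, 0.2253, 0.0000] → [-0.0964, 0.0513, 1.5036, 0.4695, 0.8829, 0.0000]
J3: z=[0.2136, -0.1136, -0.9703] o=[-0.5795, 0.7385, -0.0943] → [1.2576, 0.5719, 0.2099, 0.2136, -0.1136, -0.9703]
J4: z=[0.9040, 0.3995, 0.1522] o=[-0.8721, 1.4572, -0.2429] → [-0.0343, -0.1655, 0.6377, 0.9040, 0.3995, 0.1522]
J5: z=[-0.0519, -0.2509, 0.9666] o=[-0.9697, 1.6600, -0.1955] → [-0.3821, -0.1849, -0.0685, -0.0519, -0.2509, 0.9666]
V = J·q̇ = [-1.6110, -0.7187, 0.7316, -0.1154, 0.7541, 0.3151]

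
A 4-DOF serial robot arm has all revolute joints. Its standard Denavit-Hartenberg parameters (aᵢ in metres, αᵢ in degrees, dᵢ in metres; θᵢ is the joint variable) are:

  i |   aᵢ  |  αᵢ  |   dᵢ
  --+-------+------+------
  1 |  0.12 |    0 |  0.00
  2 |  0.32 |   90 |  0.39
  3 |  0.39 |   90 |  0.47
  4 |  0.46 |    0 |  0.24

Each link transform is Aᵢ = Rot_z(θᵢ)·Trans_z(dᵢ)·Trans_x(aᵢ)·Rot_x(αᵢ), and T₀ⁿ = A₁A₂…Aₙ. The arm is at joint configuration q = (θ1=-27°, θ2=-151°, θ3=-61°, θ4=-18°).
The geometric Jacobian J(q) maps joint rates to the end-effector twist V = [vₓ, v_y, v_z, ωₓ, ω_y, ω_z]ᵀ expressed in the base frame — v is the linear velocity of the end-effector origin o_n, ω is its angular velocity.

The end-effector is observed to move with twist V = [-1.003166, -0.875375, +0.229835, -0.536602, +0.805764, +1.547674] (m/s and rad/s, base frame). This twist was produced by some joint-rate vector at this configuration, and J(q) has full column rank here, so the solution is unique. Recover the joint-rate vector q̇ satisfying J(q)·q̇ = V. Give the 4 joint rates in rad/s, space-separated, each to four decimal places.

0.5870 0.6790 0.8240 -0.5810

o_n = [-0.4155, 0.2553, -0.4501]
J₁: ẑ×o_n = [-0.2553, -0.4155, 0.0000], ω = ẑ
J2: z=[0.0000, 0.0000, 1.0000] o=[0.1069, -0.0545, 0.0000] → [-0.3098, -0.5224, 0.0000, 0.0000, 0.0000, 1.0000]
J3: z=[-0.0349, 0.9994, 0.0000] o=[-0.2129, -0.0656, 0.3900] → [-0.8396, -0.0293, 0.1913, -0.0349, 0.9994, 0.0000]
J4: z=[0.8741, 0.0305, -0.4848] o=[-0.4182, 0.3975, 0.0489] → [-0.0841, 0.4348, -0.1243, 0.8741, 0.0305, -0.4848]
q̇ = J⁺·V = [0.5870, 0.6790, 0.8240, -0.5810]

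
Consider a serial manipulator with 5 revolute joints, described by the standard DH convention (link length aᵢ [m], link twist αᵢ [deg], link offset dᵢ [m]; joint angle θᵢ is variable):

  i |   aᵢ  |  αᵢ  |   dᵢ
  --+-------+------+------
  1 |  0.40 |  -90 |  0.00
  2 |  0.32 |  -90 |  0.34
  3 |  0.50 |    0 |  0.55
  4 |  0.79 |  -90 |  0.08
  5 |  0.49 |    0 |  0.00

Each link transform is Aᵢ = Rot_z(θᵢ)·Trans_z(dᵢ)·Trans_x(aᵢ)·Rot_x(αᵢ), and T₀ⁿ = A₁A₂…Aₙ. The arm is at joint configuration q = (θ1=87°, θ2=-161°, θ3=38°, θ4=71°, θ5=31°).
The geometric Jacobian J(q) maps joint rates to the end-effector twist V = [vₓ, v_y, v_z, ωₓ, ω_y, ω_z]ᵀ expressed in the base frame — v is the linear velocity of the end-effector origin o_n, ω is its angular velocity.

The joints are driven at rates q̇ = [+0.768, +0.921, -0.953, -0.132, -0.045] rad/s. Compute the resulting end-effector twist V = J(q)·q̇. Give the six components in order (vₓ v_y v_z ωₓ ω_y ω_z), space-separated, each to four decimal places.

-0.1149 -0.1569 0.6818 -0.9257 -0.3455 -0.2440

o_n = [1.1219, 0.1618, 0.4613]
J₁: ẑ×o_n = [-0.1618, 1.1219, 0.0000], ω = ẑ
J2: z=[-0.9986, 0.0523, 0.0000] o=[0.0209, 0.3995, 0.0000] → [0.0241, 0.4606, 0.1797, -0.9986, 0.0523, 0.0000]
J3: z=[0.0170, 0.3251, 0.9455] o=[-0.3344, 0.1151, 0.1042] → [0.0719, 1.3709, -0.4727, 0.0170, 0.3251, 0.9455]
J4: z=[0.0170, 0.3251, 0.9455] o=[-0.0372, -0.0942, 0.7525] → [-0.3368, 1.1009, -0.3725, 0.0170, 0.3251, 0.9455]
J5: z=[-0.2783, 0.9098, -0.3078] o=[0.7229, 0.1355, 0.7444] → [-0.2495, -0.2016, -0.3704, -0.2783, 0.9098, -0.3078]
V = J·q̇ = [-0.1149, -0.1569, 0.6818, -0.9257, -0.3455, -0.2440]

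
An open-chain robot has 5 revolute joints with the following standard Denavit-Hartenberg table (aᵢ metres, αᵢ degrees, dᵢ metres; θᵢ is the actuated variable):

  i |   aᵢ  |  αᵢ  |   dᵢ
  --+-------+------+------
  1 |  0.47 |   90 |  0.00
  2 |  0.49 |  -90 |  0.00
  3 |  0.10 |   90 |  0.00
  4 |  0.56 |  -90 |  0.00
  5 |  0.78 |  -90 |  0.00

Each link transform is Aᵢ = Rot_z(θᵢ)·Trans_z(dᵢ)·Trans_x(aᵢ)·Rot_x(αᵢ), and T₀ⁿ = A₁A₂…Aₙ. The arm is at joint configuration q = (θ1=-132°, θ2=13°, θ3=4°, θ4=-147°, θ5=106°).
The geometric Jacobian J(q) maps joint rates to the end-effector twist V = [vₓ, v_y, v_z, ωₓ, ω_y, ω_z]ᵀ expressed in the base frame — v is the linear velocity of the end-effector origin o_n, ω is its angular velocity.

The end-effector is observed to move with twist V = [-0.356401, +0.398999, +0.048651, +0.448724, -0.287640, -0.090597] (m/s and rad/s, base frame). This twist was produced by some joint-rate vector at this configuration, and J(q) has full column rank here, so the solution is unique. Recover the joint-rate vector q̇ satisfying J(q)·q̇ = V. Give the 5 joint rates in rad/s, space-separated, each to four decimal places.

-0.5180 -0.0710 0.5030 -0.4530 0.0800

o_n = [0.0410, -1.0525, -0.1271]
J₁: ẑ×o_n = [1.0525, 0.0410, -0.0000], ω = ẑ
J2: z=[-0.7431, 0.6691, 0.0000] o=[-0.3145, -0.3493, 0.0000] → [-0.0851, -0.0945, 0.2847, -0.7431, 0.6691, 0.0000]
J3: z=[0.1505, 0.1672, 0.9744] o=[-0.6340, -0.7041, 0.1102] → [0.2998, 0.6934, -0.1653, 0.1505, 0.1672, 0.9744]
J4: z=[-0.7868, 0.6170, 0.0157] o=[-0.6938, -0.7810, 0.1327] → [-0.1560, -0.1929, -0.2398, -0.7868, 0.6170, 0.0157]
J5: z=[-0.4522, -0.5590, -0.6950] o=[-0.4586, -0.4708, -0.2699] → [-0.4841, -0.2827, 0.5424, -0.4522, -0.5590, -0.6950]
q̇ = J⁺·V = [-0.5180, -0.0710, 0.5030, -0.4530, 0.0800]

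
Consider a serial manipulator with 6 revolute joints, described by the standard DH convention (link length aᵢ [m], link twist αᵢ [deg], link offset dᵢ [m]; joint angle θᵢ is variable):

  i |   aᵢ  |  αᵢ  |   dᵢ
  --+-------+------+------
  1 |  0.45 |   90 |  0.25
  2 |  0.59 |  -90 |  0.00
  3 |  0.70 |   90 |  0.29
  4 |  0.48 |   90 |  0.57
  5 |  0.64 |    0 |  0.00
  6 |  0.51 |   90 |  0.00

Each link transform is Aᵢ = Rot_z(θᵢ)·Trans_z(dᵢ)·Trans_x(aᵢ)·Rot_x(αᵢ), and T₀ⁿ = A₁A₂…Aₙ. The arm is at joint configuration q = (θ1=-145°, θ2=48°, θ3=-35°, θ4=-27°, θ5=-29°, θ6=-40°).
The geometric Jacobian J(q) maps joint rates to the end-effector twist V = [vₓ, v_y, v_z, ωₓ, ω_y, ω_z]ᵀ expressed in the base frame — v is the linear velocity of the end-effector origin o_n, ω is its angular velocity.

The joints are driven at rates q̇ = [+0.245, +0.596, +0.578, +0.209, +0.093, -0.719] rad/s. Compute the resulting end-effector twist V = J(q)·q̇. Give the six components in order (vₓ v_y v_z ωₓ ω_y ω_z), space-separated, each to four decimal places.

1.4069 -0.9155 1.5367 0.0960 1.2028 1.0889

o_n = [-2.2117, -0.5122, 1.6926]
J₁: ẑ×o_n = [0.5122, -2.2117, 0.0000], ω = ẑ
J2: z=[-0.5736, 0.8192, 0.0000] o=[-0.3686, -0.2581, 0.2500] → [1.1817, 0.8274, 1.6555, -0.5736, 0.8192, 0.0000]
J3: z=[0.6087, 0.4263, 0.6691] o=[-0.6920, -0.4845, 0.6885] → [0.4465, -1.6282, 0.6309, 0.6087, 0.4263, 0.6691]
J4: z=[-0.1555, 0.8911, -0.4263] o=[-1.0601, -0.2521, 1.3086] → [0.2313, 0.5506, 1.0667, -0.1555, 0.8911, -0.4263]
J5: z=[-0.1892, -0.4504, -0.8726] o=[-1.6141, 0.2294, 1.1802] → [-0.8779, 0.6184, -0.1288, -0.1892, -0.4504, -0.8726]
J6: z=[-0.1892, -0.4504, -0.8726] o=[-2.1085, -0.0779, 1.4460] → [-0.4900, 0.1367, 0.0357, -0.1892, -0.4504, -0.8726]
V = J·q̇ = [1.4069, -0.9155, 1.5367, 0.0960, 1.2028, 1.0889]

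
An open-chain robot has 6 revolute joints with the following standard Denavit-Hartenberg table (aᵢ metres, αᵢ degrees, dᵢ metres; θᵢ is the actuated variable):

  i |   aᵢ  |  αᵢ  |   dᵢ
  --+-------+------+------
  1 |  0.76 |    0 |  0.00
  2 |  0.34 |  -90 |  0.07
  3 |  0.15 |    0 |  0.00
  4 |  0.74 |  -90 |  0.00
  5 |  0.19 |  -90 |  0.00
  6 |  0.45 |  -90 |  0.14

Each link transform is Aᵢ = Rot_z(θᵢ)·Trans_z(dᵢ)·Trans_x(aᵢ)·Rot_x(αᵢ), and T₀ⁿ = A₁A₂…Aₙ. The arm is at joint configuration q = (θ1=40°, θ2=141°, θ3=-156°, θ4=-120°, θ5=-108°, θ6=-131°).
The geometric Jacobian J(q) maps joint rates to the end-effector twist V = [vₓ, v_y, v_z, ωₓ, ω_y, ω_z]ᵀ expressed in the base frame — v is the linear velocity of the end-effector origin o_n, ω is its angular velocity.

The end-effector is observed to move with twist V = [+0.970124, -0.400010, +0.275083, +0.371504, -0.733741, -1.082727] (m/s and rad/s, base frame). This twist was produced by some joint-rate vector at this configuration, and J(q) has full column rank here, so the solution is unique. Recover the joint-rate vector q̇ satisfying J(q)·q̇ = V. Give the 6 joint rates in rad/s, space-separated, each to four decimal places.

-0.5390 -0.0910 0.5330 0.0730 0.4040 0.4340

o_n = [0.6213, 0.5460, -0.8052]
J₁: ẑ×o_n = [-0.5460, 0.6213, 0.0000], ω = ẑ
J2: z=[0.0000, 0.0000, 1.0000] o=[0.5822, 0.4885, 0.0000] → [-0.0575, 0.0391, 0.0000, 0.0000, 0.0000, 1.0000]
J3: z=[0.0175, -0.9998, 0.0000] o=[0.2422, 0.4826, 0.0700] → [0.8751, 0.0153, 0.3801, 0.0175, -0.9998, 0.0000]
J4: z=[0.0175, -0.9998, 0.0000] o=[0.3793, 0.4850, 0.1310] → [0.9361, 0.0163, 0.2431, 0.0175, -0.9998, 0.0000]
J5: z=[0.9944, 0.0174, -0.1045] o=[0.3019, 0.4836, -0.6049] → [0.0030, 0.1657, 0.0565, 0.9944, 0.0174, -0.1045]
J6: z=[-0.0940, -0.3107, -0.9458] o=[0.3112, 0.3031, -0.5465] → [0.3102, -0.3176, 0.0735, -0.0940, -0.3107, -0.9458]
q̇ = J⁺·V = [-0.5390, -0.0910, 0.5330, 0.0730, 0.4040, 0.4340]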